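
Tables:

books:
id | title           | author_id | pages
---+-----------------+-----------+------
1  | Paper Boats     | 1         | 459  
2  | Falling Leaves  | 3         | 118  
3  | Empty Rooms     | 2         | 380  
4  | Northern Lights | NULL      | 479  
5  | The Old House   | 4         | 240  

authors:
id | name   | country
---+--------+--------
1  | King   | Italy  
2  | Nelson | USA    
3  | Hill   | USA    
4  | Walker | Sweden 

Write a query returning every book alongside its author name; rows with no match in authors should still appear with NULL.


LEFT JOIN keeps every row from books (the left table); where author_id has no match in authors, the author columns become NULL. Walk through each book:
  - book 1 (Paper Boats): author_id=1 -> matches King
  - book 2 (Falling Leaves): author_id=3 -> matches Hill
  - book 3 (Empty Rooms): author_id=2 -> matches Nelson
  - book 4 (Northern Lights): author_id=NULL, no match -> kept with NULL
  - book 5 (The Old House): author_id=4 -> matches Walker
All 5 rows appear; 1 has NULL author.

SQL:
SELECT a.title, b.name AS author
FROM books a
LEFT JOIN authors b ON a.author_id = b.id

Result:
title           | author
----------------+-------
Paper Boats     | King  
Falling Leaves  | Hill  
Empty Rooms     | Nelson
Northern Lights | NULL  
The Old House   | Walker


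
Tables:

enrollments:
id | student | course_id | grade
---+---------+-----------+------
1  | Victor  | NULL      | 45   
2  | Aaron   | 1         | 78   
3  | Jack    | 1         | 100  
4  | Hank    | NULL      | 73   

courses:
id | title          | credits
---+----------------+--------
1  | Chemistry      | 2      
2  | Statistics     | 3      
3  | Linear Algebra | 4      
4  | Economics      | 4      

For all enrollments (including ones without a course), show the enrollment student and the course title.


LEFT JOIN keeps every row from enrollments (the left table); where course_id has no match in courses, the course columns become NULL. Walk through each enrollment:
  - enrollment 1 (Victor): course_id=NULL, no match -> kept with NULL
  - enrollment 2 (Aaron): course_id=1 -> matches Chemistry
  - enrollment 3 (Jack): course_id=1 -> matches Chemistry
  - enrollment 4 (Hank): course_id=NULL, no match -> kept with NULL
All 4 rows appear; 2 have NULL course.

SQL:
SELECT a.student, b.title AS course
FROM enrollments a
LEFT JOIN courses b ON a.course_id = b.id

Result:
student | course   
--------+----------
Victor  | NULL     
Aaron   | Chemistry
Jack    | Chemistry
Hank    | NULL     


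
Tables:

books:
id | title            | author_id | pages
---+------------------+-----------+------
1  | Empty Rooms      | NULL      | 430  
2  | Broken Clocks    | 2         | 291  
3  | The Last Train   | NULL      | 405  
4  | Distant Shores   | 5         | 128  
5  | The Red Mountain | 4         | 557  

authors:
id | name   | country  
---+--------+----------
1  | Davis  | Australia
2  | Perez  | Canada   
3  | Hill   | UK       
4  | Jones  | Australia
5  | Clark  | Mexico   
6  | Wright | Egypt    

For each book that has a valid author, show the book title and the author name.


INNER JOIN keeps only books rows whose author_id matches an id in authors. Walk through each book:
  - book 1 (Empty Rooms): author_id=NULL, no match -> dropped
  - book 2 (Broken Clocks): author_id=2 -> matches Perez
  - book 3 (The Last Train): author_id=NULL, no match -> dropped
  - book 4 (Distant Shores): author_id=5 -> matches Clark
  - book 5 (The Red Mountain): author_id=4 -> matches Jones
So 2 of 5 rows are dropped.

SQL:
SELECT a.title, b.name AS author
FROM books a
INNER JOIN authors b ON a.author_id = b.id

Result:
title            | author
-----------------+-------
Broken Clocks    | Perez 
Distant Shores   | Clark 
The Red Mountain | Jones 


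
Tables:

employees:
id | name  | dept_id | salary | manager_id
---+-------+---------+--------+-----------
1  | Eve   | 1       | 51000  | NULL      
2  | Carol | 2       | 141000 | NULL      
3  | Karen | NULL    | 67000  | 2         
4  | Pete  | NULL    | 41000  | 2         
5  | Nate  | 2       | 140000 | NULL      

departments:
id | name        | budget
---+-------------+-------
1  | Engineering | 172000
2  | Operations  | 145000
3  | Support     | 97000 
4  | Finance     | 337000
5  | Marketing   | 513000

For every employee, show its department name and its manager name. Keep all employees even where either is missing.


Two LEFT JOINs from the same base table employees: one to departments via dept_id, one to employees itself via manager_id. Both are LEFT so every employee is preserved.
Match against departments:
  - employee 1 (Eve): dept_id=1 -> matches Engineering
  - employee 2 (Carol): dept_id=2 -> matches Operations
  - employee 3 (Karen): dept_id=NULL, no match -> kept with NULL
  - employee 4 (Pete): dept_id=NULL, no match -> kept with NULL
  - employee 5 (Nate): dept_id=2 -> matches Operations
Match against employees (self):
  - employee 1 (Eve): manager_id=NULL -> NULL
  - employee 2 (Carol): manager_id=NULL -> NULL
  - employee 3 (Karen): manager_id=2 -> Carol
  - employee 4 (Pete): manager_id=2 -> Carol
  - employee 5 (Nate): manager_id=NULL -> NULL

SQL:
SELECT a.name, b.name AS department, c.name AS manager
FROM employees a
LEFT JOIN departments b ON a.dept_id = b.id
LEFT JOIN employees c ON a.manager_id = c.id

Result:
name  | department  | manager
------+-------------+--------
Eve   | Engineering | NULL   
Carol | Operations  | NULL   
Karen | NULL        | Carol  
Pete  | NULL        | Carol  
Nate  | Operations  | NULL   


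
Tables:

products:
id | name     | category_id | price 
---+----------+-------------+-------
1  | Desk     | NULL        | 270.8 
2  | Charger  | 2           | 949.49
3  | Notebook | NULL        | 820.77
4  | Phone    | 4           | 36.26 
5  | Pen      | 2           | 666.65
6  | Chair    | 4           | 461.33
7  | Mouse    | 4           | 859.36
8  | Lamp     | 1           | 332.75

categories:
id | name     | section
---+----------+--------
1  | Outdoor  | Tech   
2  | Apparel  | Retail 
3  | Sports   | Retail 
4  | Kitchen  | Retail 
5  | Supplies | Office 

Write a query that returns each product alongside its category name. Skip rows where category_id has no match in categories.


INNER JOIN keeps only products rows whose category_id matches an id in categories. Walk through each product:
  - product 1 (Desk): category_id=NULL, no match -> dropped
  - product 2 (Charger): category_id=2 -> matches Apparel
  - product 3 (Notebook): category_id=NULL, no match -> dropped
  - product 4 (Phone): category_id=4 -> matches Kitchen
  - product 5 (Pen): category_id=2 -> matches Apparel
  - product 6 (Chair): category_id=4 -> matches Kitchen
  - product 7 (Mouse): category_id=4 -> matches Kitchen
  - product 8 (Lamp): category_id=1 -> matches Outdoor
So 2 of 8 rows are dropped.

SQL:
SELECT a.name, b.name AS category
FROM products a
INNER JOIN categories b ON a.category_id = b.id

Result:
name    | category
--------+---------
Charger | Apparel 
Phone   | Kitchen 
Pen     | Apparel 
Chair   | Kitchen 
Mouse   | Kitchen 
Lamp    | Outdoor 


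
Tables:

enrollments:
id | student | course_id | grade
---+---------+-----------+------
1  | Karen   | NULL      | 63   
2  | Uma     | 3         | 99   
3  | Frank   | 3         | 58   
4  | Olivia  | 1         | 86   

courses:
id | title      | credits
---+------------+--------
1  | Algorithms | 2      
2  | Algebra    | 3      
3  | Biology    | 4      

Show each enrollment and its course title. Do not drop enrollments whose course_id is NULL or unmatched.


LEFT JOIN keeps every row from enrollments (the left table); where course_id has no match in courses, the course columns become NULL. Walk through each enrollment:
  - enrollment 1 (Karen): course_id=NULL, no match -> kept with NULL
  - enrollment 2 (Uma): course_id=3 -> matches Biology
  - enrollment 3 (Frank): course_id=3 -> matches Biology
  - enrollment 4 (Olivia): course_id=1 -> matches Algorithms
All 4 rows appear; 1 has NULL course.

SQL:
SELECT a.student, b.title AS course
FROM enrollments a
LEFT JOIN courses b ON a.course_id = b.id

Result:
student | course    
--------+-----------
Karen   | NULL      
Uma     | Biology   
Frank   | Biology   
Olivia  | Algorithms


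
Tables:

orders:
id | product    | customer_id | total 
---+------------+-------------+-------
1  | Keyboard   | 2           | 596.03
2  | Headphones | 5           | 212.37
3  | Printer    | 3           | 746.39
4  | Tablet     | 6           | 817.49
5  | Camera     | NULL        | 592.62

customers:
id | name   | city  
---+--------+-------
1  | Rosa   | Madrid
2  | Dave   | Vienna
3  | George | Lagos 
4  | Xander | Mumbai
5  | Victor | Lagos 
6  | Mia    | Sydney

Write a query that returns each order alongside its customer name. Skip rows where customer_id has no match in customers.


INNER JOIN keeps only orders rows whose customer_id matches an id in customers. Walk through each order:
  - order 1 (Keyboard): customer_id=2 -> matches Dave
  - order 2 (Headphones): customer_id=5 -> matches Victor
  - order 3 (Printer): customer_id=3 -> matches George
  - order 4 (Tablet): customer_id=6 -> matches Mia
  - order 5 (Camera): customer_id=NULL, no match -> dropped
So 1 of 5 rows is dropped.

SQL:
SELECT a.product, b.name AS customer
FROM orders a
INNER JOIN customers b ON a.customer_id = b.id

Result:
product    | customer
-----------+---------
Keyboard   | Dave    
Headphones | Victor  
Printer    | George  
Tablet     | Mia     


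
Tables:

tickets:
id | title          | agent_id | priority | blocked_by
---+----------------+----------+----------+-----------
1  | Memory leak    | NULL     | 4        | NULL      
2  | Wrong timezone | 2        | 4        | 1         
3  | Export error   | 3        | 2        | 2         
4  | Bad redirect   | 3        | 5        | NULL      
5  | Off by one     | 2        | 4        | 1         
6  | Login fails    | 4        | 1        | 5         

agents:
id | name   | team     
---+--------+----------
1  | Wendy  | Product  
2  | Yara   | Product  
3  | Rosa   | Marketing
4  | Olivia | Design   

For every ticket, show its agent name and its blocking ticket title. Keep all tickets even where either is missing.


Two LEFT JOINs from the same base table tickets: one to agents via agent_id, one to tickets itself via blocked_by. Both are LEFT so every ticket is preserved.
Match against agents:
  - ticket 1 (Memory leak): agent_id=NULL, no match -> kept with NULL
  - ticket 2 (Wrong timezone): agent_id=2 -> matches Yara
  - ticket 3 (Export error): agent_id=3 -> matches Rosa
  - ticket 4 (Bad redirect): agent_id=3 -> matches Rosa
  - ticket 5 (Off by one): agent_id=2 -> matches Yara
  - ticket 6 (Login fails): agent_id=4 -> matches Olivia
Match against tickets (self):
  - ticket 1 (Memory leak): blocked_by=NULL -> NULL
  - ticket 2 (Wrong timezone): blocked_by=1 -> Memory leak
  - ticket 3 (Export error): blocked_by=2 -> Wrong timezone
  - ticket 4 (Bad redirect): blocked_by=NULL -> NULL
  - ticket 5 (Off by one): blocked_by=1 -> Memory leak
  - ticket 6 (Login fails): blocked_by=5 -> Off by one

SQL:
SELECT a.title, b.name AS agent, c.title AS blocked_by
FROM tickets a
LEFT JOIN agents b ON a.agent_id = b.id
LEFT JOIN tickets c ON a.blocked_by = c.id

Result:
title          | agent  | blocked_by    
---------------+--------+---------------
Memory leak    | NULL   | NULL          
Wrong timezone | Yara   | Memory leak   
Export error   | Rosa   | Wrong timezone
Bad redirect   | Rosa   | NULL          
Off by one     | Yara   | Memory leak   
Login fails    | Olivia | Off by one    


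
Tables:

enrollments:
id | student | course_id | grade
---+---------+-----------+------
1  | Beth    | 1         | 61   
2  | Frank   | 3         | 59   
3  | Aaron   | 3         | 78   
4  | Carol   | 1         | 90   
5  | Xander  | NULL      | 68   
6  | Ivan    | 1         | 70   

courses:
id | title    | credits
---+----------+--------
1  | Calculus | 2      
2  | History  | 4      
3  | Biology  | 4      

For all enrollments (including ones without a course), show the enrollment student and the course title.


LEFT JOIN keeps every row from enrollments (the left table); where course_id has no match in courses, the course columns become NULL. Walk through each enrollment:
  - enrollment 1 (Beth): course_id=1 -> matches Calculus
  - enrollment 2 (Frank): course_id=3 -> matches Biology
  - enrollment 3 (Aaron): course_id=3 -> matches Biology
  - enrollment 4 (Carol): course_id=1 -> matches Calculus
  - enrollment 5 (Xander): course_id=NULL, no match -> kept with NULL
  - enrollment 6 (Ivan): course_id=1 -> matches Calculus
All 6 rows appear; 1 has NULL course.

SQL:
SELECT a.student, b.title AS course
FROM enrollments a
LEFT JOIN courses b ON a.course_id = b.id

Result:
student | course  
--------+---------
Beth    | Calculus
Frank   | Biology 
Aaron   | Biology 
Carol   | Calculus
Xander  | NULL    
Ivan    | Calculus


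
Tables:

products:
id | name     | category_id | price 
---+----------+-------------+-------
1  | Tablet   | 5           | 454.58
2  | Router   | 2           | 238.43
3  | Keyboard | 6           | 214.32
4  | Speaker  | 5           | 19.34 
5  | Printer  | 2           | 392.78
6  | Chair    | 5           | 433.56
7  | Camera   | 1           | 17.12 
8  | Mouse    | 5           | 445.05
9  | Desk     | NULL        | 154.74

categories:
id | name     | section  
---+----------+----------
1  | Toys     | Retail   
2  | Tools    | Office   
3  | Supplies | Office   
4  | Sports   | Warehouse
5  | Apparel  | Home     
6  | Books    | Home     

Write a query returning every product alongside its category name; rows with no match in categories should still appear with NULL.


LEFT JOIN keeps every row from products (the left table); where category_id has no match in categories, the category columns become NULL. Walk through each product:
  - product 1 (Tablet): category_id=5 -> matches Apparel
  - product 2 (Router): category_id=2 -> matches Tools
  - product 3 (Keyboard): category_id=6 -> matches Books
  - product 4 (Speaker): category_id=5 -> matches Apparel
  - product 5 (Printer): category_id=2 -> matches Tools
  - product 6 (Chair): category_id=5 -> matches Apparel
  - product 7 (Camera): category_id=1 -> matches Toys
  - product 8 (Mouse): category_id=5 -> matches Apparel
  - product 9 (Desk): category_id=NULL, no match -> kept with NULL
All 9 rows appear; 1 has NULL category.

SQL:
SELECT a.name, b.name AS category
FROM products a
LEFT JOIN categories b ON a.category_id = b.id

Result:
name     | category
---------+---------
Tablet   | Apparel 
Router   | Tools   
Keyboard | Books   
Speaker  | Apparel 
Printer  | Tools   
Chair    | Apparel 
Camera   | Toys    
Mouse    | Apparel 
Desk     | NULL    


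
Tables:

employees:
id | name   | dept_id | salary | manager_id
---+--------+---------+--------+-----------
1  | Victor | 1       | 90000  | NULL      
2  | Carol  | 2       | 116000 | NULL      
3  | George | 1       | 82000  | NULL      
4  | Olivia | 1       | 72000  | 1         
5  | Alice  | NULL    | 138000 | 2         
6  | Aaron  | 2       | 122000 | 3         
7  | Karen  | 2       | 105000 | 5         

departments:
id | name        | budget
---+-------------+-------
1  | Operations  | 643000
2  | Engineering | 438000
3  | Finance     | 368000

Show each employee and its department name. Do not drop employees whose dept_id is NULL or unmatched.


LEFT JOIN keeps every row from employees (the left table); where dept_id has no match in departments, the department columns become NULL. Walk through each employee:
  - employee 1 (Victor): dept_id=1 -> matches Operations
  - employee 2 (Carol): dept_id=2 -> matches Engineering
  - employee 3 (George): dept_id=1 -> matches Operations
  - employee 4 (Olivia): dept_id=1 -> matches Operations
  - employee 5 (Alice): dept_id=NULL, no match -> kept with NULL
  - employee 6 (Aaron): dept_id=2 -> matches Engineering
  - employee 7 (Karen): dept_id=2 -> matches Engineering
All 7 rows appear; 1 has NULL department.

SQL:
SELECT a.name, b.name AS department
FROM employees a
LEFT JOIN departments b ON a.dept_id = b.id

Result:
name   | department 
-------+------------
Victor | Operations 
Carol  | Engineering
George | Operations 
Olivia | Operations 
Alice  | NULL       
Aaron  | Engineering
Karen  | Engineering


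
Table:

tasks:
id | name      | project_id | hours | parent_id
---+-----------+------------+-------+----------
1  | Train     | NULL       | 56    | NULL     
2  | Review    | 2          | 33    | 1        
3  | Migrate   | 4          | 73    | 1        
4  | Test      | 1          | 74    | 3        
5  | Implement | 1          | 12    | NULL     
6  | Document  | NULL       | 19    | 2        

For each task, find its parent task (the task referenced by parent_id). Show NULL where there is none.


This is a self-join: tasks is joined to a second copy of itself, matching each row's parent_id to another row's id. Use LEFT JOIN so rows with parent_id=NULL are kept.
  - task 1 (Train): parent_id=NULL -> NULL
  - task 2 (Review): parent_id=1 -> Train
  - task 3 (Migrate): parent_id=1 -> Train
  - task 4 (Test): parent_id=3 -> Migrate
  - task 5 (Implement): parent_id=NULL -> NULL
  - task 6 (Document): parent_id=2 -> Review

SQL:
SELECT a.name AS item, b.name AS parent
FROM tasks a
LEFT JOIN tasks b ON a.parent_id = b.id

Result:
item      | parent 
----------+--------
Train     | NULL   
Review    | Train  
Migrate   | Train  
Test      | Migrate
Implement | NULL   
Document  | Review 


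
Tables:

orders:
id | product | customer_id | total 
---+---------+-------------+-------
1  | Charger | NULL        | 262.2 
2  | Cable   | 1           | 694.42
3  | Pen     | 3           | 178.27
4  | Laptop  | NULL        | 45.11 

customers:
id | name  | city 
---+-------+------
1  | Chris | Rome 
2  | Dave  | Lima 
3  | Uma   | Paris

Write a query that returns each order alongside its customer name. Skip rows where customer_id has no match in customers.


INNER JOIN keeps only orders rows whose customer_id matches an id in customers. Walk through each order:
  - order 1 (Charger): customer_id=NULL, no match -> dropped
  - order 2 (Cable): customer_id=1 -> matches Chris
  - order 3 (Pen): customer_id=3 -> matches Uma
  - order 4 (Laptop): customer_id=NULL, no match -> dropped
So 2 of 4 rows are dropped.

SQL:
SELECT a.product, b.name AS customer
FROM orders a
INNER JOIN customers b ON a.customer_id = b.id

Result:
product | customer
--------+---------
Cable   | Chris   
Pen     | Uma     


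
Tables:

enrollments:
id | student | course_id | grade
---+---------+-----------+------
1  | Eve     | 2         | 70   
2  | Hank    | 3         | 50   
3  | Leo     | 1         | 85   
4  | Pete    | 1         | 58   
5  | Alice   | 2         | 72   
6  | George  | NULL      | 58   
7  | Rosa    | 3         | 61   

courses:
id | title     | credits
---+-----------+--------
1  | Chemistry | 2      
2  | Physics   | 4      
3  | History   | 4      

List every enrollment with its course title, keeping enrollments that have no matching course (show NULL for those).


LEFT JOIN keeps every row from enrollments (the left table); where course_id has no match in courses, the course columns become NULL. Walk through each enrollment:
  - enrollment 1 (Eve): course_id=2 -> matches Physics
  - enrollment 2 (Hank): course_id=3 -> matches History
  - enrollment 3 (Leo): course_id=1 -> matches Chemistry
  - enrollment 4 (Pete): course_id=1 -> matches Chemistry
  - enrollment 5 (Alice): course_id=2 -> matches Physics
  - enrollment 6 (George): course_id=NULL, no match -> kept with NULL
  - enrollment 7 (Rosa): course_id=3 -> matches History
All 7 rows appear; 1 has NULL course.

SQL:
SELECT a.student, b.title AS course
FROM enrollments a
LEFT JOIN courses b ON a.course_id = b.id

Result:
student | course   
--------+----------
Eve     | Physics  
Hank    | History  
Leo     | Chemistry
Pete    | Chemistry
Alice   | Physics  
George  | NULL     
Rosa    | History  


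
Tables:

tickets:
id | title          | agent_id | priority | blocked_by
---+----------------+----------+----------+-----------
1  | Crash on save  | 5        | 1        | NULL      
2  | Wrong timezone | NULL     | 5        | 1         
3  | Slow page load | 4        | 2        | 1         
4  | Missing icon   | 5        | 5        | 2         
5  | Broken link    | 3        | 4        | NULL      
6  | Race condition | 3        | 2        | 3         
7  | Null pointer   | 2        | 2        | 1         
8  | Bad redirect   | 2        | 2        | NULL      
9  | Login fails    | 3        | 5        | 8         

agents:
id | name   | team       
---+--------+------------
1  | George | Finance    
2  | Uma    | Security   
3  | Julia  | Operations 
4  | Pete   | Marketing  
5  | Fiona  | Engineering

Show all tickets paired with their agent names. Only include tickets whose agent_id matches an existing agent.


INNER JOIN keeps only tickets rows whose agent_id matches an id in agents. Walk through each ticket:
  - ticket 1 (Crash on save): agent_id=5 -> matches Fiona
  - ticket 2 (Wrong timezone): agent_id=NULL, no match -> dropped
  - ticket 3 (Slow page load): agent_id=4 -> matches Pete
  - ticket 4 (Missing icon): agent_id=5 -> matches Fiona
  - ticket 5 (Broken link): agent_id=3 -> matches Julia
  - ticket 6 (Race condition): agent_id=3 -> matches Julia
  - ticket 7 (Null pointer): agent_id=2 -> matches Uma
  - ticket 8 (Bad redirect): agent_id=2 -> matches Uma
  - ticket 9 (Login fails): agent_id=3 -> matches Julia
So 1 of 9 rows is dropped.

SQL:
SELECT a.title, b.name AS agent
FROM tickets a
INNER JOIN agents b ON a.agent_id = b.id

Result:
title          | agent
---------------+------
Crash on save  | Fiona
Slow page load | Pete 
Missing icon   | Fiona
Broken link    | Julia
Race condition | Julia
Null pointer   | Uma  
Bad redirect   | Uma  
Login fails    | Julia


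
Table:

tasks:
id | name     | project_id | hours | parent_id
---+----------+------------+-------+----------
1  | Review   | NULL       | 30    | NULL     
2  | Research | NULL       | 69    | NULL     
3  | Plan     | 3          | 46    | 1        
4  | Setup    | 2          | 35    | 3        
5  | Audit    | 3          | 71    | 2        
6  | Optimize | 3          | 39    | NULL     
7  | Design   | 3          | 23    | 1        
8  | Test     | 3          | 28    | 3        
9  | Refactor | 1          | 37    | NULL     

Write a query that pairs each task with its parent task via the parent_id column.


This is a self-join: tasks is joined to a second copy of itself, matching each row's parent_id to another row's id. Use LEFT JOIN so rows with parent_id=NULL are kept.
  - task 1 (Review): parent_id=NULL -> NULL
  - task 2 (Research): parent_id=NULL -> NULL
  - task 3 (Plan): parent_id=1 -> Review
  - task 4 (Setup): parent_id=3 -> Plan
  - task 5 (Audit): parent_id=2 -> Research
  - task 6 (Optimize): parent_id=NULL -> NULL
  - task 7 (Design): parent_id=1 -> Review
  - task 8 (Test): parent_id=3 -> Plan
  - task 9 (Refactor): parent_id=NULL -> NULL

SQL:
SELECT a.name AS item, b.name AS parent
FROM tasks a
LEFT JOIN tasks b ON a.parent_id = b.id

Result:
item     | parent  
---------+---------
Review   | NULL    
Research | NULL    
Plan     | Review  
Setup    | Plan    
Audit    | Research
Optimize | NULL    
Design   | Review  
Test     | Plan    
Refactor | NULL    


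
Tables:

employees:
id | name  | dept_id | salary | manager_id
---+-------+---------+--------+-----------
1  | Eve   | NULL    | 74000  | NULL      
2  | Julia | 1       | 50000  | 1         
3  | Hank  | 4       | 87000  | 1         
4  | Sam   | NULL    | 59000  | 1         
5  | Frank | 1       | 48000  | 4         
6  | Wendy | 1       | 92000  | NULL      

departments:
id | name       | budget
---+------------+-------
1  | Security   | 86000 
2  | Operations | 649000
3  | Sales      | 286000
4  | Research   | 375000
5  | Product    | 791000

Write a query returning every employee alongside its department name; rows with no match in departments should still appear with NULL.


LEFT JOIN keeps every row from employees (the left table); where dept_id has no match in departments, the department columns become NULL. Walk through each employee:
  - employee 1 (Eve): dept_id=NULL, no match -> kept with NULL
  - employee 2 (Julia): dept_id=1 -> matches Security
  - employee 3 (Hank): dept_id=4 -> matches Research
  - employee 4 (Sam): dept_id=NULL, no match -> kept with NULL
  - employee 5 (Frank): dept_id=1 -> matches Security
  - employee 6 (Wendy): dept_id=1 -> matches Security
All 6 rows appear; 2 have NULL department.

SQL:
SELECT a.name, b.name AS department
FROM employees a
LEFT JOIN departments b ON a.dept_id = b.id

Result:
name  | department
------+-----------
Eve   | NULL      
Julia | Security  
Hank  | Research  
Sam   | NULL      
Frank | Security  
Wendy | Security  


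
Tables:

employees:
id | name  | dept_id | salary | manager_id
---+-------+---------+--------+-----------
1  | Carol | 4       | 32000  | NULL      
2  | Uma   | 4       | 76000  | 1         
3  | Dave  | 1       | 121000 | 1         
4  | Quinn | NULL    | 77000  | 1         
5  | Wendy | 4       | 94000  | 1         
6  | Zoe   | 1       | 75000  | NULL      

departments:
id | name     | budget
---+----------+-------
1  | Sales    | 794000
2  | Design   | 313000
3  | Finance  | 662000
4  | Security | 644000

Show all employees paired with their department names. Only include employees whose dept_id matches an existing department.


INNER JOIN keeps only employees rows whose dept_id matches an id in departments. Walk through each employee:
  - employee 1 (Carol): dept_id=4 -> matches Security
  - employee 2 (Uma): dept_id=4 -> matches Security
  - employee 3 (Dave): dept_id=1 -> matches Sales
  - employee 4 (Quinn): dept_id=NULL, no match -> dropped
  - employee 5 (Wendy): dept_id=4 -> matches Security
  - employee 6 (Zoe): dept_id=1 -> matches Sales
So 1 of 6 rows is dropped.

SQL:
SELECT a.name, b.name AS department
FROM employees a
INNER JOIN departments b ON a.dept_id = b.id

Result:
name  | department
------+-----------
Carol | Security  
Uma   | Security  
Dave  | Sales     
Wendy | Security  
Zoe   | Sales     


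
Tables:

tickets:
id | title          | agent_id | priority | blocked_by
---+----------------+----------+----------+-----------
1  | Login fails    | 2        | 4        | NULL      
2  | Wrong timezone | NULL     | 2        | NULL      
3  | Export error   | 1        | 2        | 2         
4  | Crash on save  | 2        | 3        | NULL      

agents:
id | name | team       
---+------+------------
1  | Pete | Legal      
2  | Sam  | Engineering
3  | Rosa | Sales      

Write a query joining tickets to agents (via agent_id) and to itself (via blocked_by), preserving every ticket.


Two LEFT JOINs from the same base table tickets: one to agents via agent_id, one to tickets itself via blocked_by. Both are LEFT so every ticket is preserved.
Match against agents:
  - ticket 1 (Login fails): agent_id=2 -> matches Sam
  - ticket 2 (Wrong timezone): agent_id=NULL, no match -> kept with NULL
  - ticket 3 (Export error): agent_id=1 -> matches Pete
  - ticket 4 (Crash on save): agent_id=2 -> matches Sam
Match against tickets (self):
  - ticket 1 (Login fails): blocked_by=NULL -> NULL
  - ticket 2 (Wrong timezone): blocked_by=NULL -> NULL
  - ticket 3 (Export error): blocked_by=2 -> Wrong timezone
  - ticket 4 (Crash on save): blocked_by=NULL -> NULL

SQL:
SELECT a.title, b.name AS agent, c.title AS blocked_by
FROM tickets a
LEFT JOIN agents b ON a.agent_id = b.id
LEFT JOIN tickets c ON a.blocked_by = c.id

Result:
title          | agent | blocked_by    
---------------+-------+---------------
Login fails    | Sam   | NULL          
Wrong timezone | NULL  | NULL          
Export error   | Pete  | Wrong timezone
Crash on save  | Sam   | NULL          


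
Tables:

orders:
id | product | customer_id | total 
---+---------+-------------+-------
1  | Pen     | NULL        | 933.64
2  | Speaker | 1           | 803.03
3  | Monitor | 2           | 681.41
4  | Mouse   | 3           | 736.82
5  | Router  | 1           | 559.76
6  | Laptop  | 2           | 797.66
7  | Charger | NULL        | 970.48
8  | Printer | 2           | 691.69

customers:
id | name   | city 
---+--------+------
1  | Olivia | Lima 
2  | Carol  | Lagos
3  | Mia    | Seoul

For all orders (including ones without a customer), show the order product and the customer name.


LEFT JOIN keeps every row from orders (the left table); where customer_id has no match in customers, the customer columns become NULL. Walk through each order:
  - order 1 (Pen): customer_id=NULL, no match -> kept with NULL
  - order 2 (Speaker): customer_id=1 -> matches Olivia
  - order 3 (Monitor): customer_id=2 -> matches Carol
  - order 4 (Mouse): customer_id=3 -> matches Mia
  - order 5 (Router): customer_id=1 -> matches Olivia
  - order 6 (Laptop): customer_id=2 -> matches Carol
  - order 7 (Charger): customer_id=NULL, no match -> kept with NULL
  - order 8 (Printer): customer_id=2 -> matches Carol
All 8 rows appear; 2 have NULL customer.

SQL:
SELECT a.product, b.name AS customer
FROM orders a
LEFT JOIN customers b ON a.customer_id = b.id

Result:
product | customer
--------+---------
Pen     | NULL    
Speaker | Olivia  
Monitor | Carol   
Mouse   | Mia     
Router  | Olivia  
Laptop  | Carol   
Charger | NULL    
Printer | Carol   


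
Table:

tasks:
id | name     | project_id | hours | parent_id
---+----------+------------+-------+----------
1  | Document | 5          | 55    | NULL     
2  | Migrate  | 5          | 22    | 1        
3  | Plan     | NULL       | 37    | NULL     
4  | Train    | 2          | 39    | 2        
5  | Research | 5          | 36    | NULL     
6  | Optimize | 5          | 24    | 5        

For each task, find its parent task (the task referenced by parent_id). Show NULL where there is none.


This is a self-join: tasks is joined to a second copy of itself, matching each row's parent_id to another row's id. Use LEFT JOIN so rows with parent_id=NULL are kept.
  - task 1 (Document): parent_id=NULL -> NULL
  - task 2 (Migrate): parent_id=1 -> Document
  - task 3 (Plan): parent_id=NULL -> NULL
  - task 4 (Train): parent_id=2 -> Migrate
  - task 5 (Research): parent_id=NULL -> NULL
  - task 6 (Optimize): parent_id=5 -> Research

SQL:
SELECT a.name AS item, b.name AS parent
FROM tasks a
LEFT JOIN tasks b ON a.parent_id = b.id

Result:
item     | parent  
---------+---------
Document | NULL    
Migrate  | Document
Plan     | NULL    
Train    | Migrate 
Research | NULL    
Optimize | Research


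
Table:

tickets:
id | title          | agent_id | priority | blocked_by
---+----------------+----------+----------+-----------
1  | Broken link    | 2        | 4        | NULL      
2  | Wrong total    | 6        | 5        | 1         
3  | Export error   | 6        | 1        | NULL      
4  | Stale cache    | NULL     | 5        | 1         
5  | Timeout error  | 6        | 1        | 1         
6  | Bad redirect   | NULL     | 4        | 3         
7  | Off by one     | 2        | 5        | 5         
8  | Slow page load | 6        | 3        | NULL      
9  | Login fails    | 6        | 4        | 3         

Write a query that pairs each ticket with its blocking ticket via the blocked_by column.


This is a self-join: tickets is joined to a second copy of itself, matching each row's blocked_by to another row's id. Use LEFT JOIN so rows with blocked_by=NULL are kept.
  - ticket 1 (Broken link): blocked_by=NULL -> NULL
  - ticket 2 (Wrong total): blocked_by=1 -> Broken link
  - ticket 3 (Export error): blocked_by=NULL -> NULL
  - ticket 4 (Stale cache): blocked_by=1 -> Broken link
  - ticket 5 (Timeout error): blocked_by=1 -> Broken link
  - ticket 6 (Bad redirect): blocked_by=3 -> Export error
  - ticket 7 (Off by one): blocked_by=5 -> Timeout error
  - ticket 8 (Slow page load): blocked_by=NULL -> NULL
  - ticket 9 (Login fails): blocked_by=3 -> Export error

SQL:
SELECT a.title AS item, b.title AS blocked_by
FROM tickets a
LEFT JOIN tickets b ON a.blocked_by = b.id

Result:
item           | blocked_by   
---------------+--------------
Broken link    | NULL         
Wrong total    | Broken link  
Export error   | NULL         
Stale cache    | Broken link  
Timeout error  | Broken link  
Bad redirect   | Export error 
Off by one     | Timeout error
Slow page load | NULL         
Login fails    | Export error 


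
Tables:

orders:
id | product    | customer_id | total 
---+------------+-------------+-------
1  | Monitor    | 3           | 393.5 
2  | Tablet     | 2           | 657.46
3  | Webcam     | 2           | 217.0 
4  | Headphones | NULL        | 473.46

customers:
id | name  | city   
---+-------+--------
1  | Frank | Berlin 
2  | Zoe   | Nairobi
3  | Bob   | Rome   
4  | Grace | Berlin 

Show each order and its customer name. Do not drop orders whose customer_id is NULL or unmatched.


LEFT JOIN keeps every row from orders (the left table); where customer_id has no match in customers, the customer columns become NULL. Walk through each order:
  - order 1 (Monitor): customer_id=3 -> matches Bob
  - order 2 (Tablet): customer_id=2 -> matches Zoe
  - order 3 (Webcam): customer_id=2 -> matches Zoe
  - order 4 (Headphones): customer_id=NULL, no match -> kept with NULL
All 4 rows appear; 1 has NULL customer.

SQL:
SELECT a.product, b.name AS customer
FROM orders a
LEFT JOIN customers b ON a.customer_id = b.id

Result:
product    | customer
-----------+---------
Monitor    | Bob     
Tablet     | Zoe     
Webcam     | Zoe     
Headphones | NULL    


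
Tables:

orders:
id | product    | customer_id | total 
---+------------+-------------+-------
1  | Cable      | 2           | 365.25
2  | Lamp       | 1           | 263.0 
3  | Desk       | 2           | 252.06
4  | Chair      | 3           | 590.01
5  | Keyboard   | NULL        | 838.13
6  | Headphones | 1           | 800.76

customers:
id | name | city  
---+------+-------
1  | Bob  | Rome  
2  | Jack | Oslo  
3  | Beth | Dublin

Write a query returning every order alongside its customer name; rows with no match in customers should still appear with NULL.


LEFT JOIN keeps every row from orders (the left table); where customer_id has no match in customers, the customer columns become NULL. Walk through each order:
  - order 1 (Cable): customer_id=2 -> matches Jack
  - order 2 (Lamp): customer_id=1 -> matches Bob
  - order 3 (Desk): customer_id=2 -> matches Jack
  - order 4 (Chair): customer_id=3 -> matches Beth
  - order 5 (Keyboard): customer_id=NULL, no match -> kept with NULL
  - order 6 (Headphones): customer_id=1 -> matches Bob
All 6 rows appear; 1 has NULL customer.

SQL:
SELECT a.product, b.name AS customer
FROM orders a
LEFT JOIN customers b ON a.customer_id = b.id

Result:
product    | customer
-----------+---------
Cable      | Jack    
Lamp       | Bob     
Desk       | Jack    
Chair      | Beth    
Keyboard   | NULL    
Headphones | Bob     


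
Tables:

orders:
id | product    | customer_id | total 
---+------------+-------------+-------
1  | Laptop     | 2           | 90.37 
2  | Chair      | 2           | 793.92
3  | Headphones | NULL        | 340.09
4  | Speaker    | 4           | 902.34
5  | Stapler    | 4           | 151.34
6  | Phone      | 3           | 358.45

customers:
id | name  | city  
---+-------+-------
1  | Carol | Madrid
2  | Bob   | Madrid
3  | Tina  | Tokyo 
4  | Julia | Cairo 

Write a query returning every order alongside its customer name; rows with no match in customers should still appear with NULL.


LEFT JOIN keeps every row from orders (the left table); where customer_id has no match in customers, the customer columns become NULL. Walk through each order:
  - order 1 (Laptop): customer_id=2 -> matches Bob
  - order 2 (Chair): customer_id=2 -> matches Bob
  - order 3 (Headphones): customer_id=NULL, no match -> kept with NULL
  - order 4 (Speaker): customer_id=4 -> matches Julia
  - order 5 (Stapler): customer_id=4 -> matches Julia
  - order 6 (Phone): customer_id=3 -> matches Tina
All 6 rows appear; 1 has NULL customer.

SQL:
SELECT a.product, b.name AS customer
FROM orders a
LEFT JOIN customers b ON a.customer_id = b.id

Result:
product    | customer
-----------+---------
Laptop     | Bob     
Chair      | Bob     
Headphones | NULL    
Speaker    | Julia   
Stapler    | Julia   
Phone      | Tina    


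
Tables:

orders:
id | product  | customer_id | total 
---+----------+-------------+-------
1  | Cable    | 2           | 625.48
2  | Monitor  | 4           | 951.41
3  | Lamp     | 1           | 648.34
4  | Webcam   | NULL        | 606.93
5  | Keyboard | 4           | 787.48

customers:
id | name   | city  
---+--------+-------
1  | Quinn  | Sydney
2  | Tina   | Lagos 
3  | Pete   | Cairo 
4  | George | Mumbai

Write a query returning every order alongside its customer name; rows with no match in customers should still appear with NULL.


LEFT JOIN keeps every row from orders (the left table); where customer_id has no match in customers, the customer columns become NULL. Walk through each order:
  - order 1 (Cable): customer_id=2 -> matches Tina
  - order 2 (Monitor): customer_id=4 -> matches George
  - order 3 (Lamp): customer_id=1 -> matches Quinn
  - order 4 (Webcam): customer_id=NULL, no match -> kept with NULL
  - order 5 (Keyboard): customer_id=4 -> matches George
All 5 rows appear; 1 has NULL customer.

SQL:
SELECT a.product, b.name AS customer
FROM orders a
LEFT JOIN customers b ON a.customer_id = b.id

Result:
product  | customer
---------+---------
Cable    | Tina    
Monitor  | George  
Lamp     | Quinn   
Webcam   | NULL    
Keyboard | George  


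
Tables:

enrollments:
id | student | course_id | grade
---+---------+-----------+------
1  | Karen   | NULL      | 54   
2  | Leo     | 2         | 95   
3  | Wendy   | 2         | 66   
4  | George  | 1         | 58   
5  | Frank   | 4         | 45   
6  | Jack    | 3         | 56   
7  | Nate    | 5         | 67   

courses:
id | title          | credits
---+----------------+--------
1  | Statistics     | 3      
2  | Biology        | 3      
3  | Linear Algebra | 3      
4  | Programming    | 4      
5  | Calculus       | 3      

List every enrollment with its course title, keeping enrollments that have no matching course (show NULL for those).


LEFT JOIN keeps every row from enrollments (the left table); where course_id has no match in courses, the course columns become NULL. Walk through each enrollment:
  - enrollment 1 (Karen): course_id=NULL, no match -> kept with NULL
  - enrollment 2 (Leo): course_id=2 -> matches Biology
  - enrollment 3 (Wendy): course_id=2 -> matches Biology
  - enrollment 4 (George): course_id=1 -> matches Statistics
  - enrollment 5 (Frank): course_id=4 -> matches Programming
  - enrollment 6 (Jack): course_id=3 -> matches Linear Algebra
  - enrollment 7 (Nate): course_id=5 -> matches Calculus
All 7 rows appear; 1 has NULL course.

SQL:
SELECT a.student, b.title AS course
FROM enrollments a
LEFT JOIN courses b ON a.course_id = b.id

Result:
student | course        
--------+---------------
Karen   | NULL          
Leo     | Biology       
Wendy   | Biology       
George  | Statistics    
Frank   | Programming   
Jack    | Linear Algebra
Nate    | Calculus      


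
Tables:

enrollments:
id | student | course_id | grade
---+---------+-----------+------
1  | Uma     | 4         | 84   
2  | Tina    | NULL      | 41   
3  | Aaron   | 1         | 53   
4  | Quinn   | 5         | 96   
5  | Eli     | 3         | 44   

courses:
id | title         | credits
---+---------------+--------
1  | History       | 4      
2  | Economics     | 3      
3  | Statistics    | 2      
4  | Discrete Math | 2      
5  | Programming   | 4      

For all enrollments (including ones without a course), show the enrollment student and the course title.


LEFT JOIN keeps every row from enrollments (the left table); where course_id has no match in courses, the course columns become NULL. Walk through each enrollment:
  - enrollment 1 (Uma): course_id=4 -> matches Discrete Math
  - enrollment 2 (Tina): course_id=NULL, no match -> kept with NULL
  - enrollment 3 (Aaron): course_id=1 -> matches History
  - enrollment 4 (Quinn): course_id=5 -> matches Programming
  - enrollment 5 (Eli): course_id=3 -> matches Statistics
All 5 rows appear; 1 has NULL course.

SQL:
SELECT a.student, b.title AS course
FROM enrollments a
LEFT JOIN courses b ON a.course_id = b.id

Result:
student | course       
--------+--------------
Uma     | Discrete Math
Tina    | NULL         
Aaron   | History      
Quinn   | Programming  
Eli     | Statistics   
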